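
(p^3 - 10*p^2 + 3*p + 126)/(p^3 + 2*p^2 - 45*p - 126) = (p - 6)/(p + 6)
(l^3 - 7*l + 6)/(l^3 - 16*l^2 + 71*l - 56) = (l^2 + l - 6)/(l^2 - 15*l + 56)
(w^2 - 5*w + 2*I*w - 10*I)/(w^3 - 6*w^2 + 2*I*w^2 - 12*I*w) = (w - 5)/(w*(w - 6))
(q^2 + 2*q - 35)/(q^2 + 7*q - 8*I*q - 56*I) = (q - 5)/(q - 8*I)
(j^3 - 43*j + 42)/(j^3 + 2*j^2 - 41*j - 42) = (j - 1)/(j + 1)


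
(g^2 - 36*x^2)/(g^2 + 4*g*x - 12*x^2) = (-g + 6*x)/(-g + 2*x)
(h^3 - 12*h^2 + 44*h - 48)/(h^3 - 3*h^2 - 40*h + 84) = (h^2 - 10*h + 24)/(h^2 - h - 42)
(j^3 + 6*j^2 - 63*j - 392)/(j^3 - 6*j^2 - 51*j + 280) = (j + 7)/(j - 5)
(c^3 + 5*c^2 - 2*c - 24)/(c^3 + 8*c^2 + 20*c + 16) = (c^2 + c - 6)/(c^2 + 4*c + 4)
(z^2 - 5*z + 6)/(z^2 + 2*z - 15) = (z - 2)/(z + 5)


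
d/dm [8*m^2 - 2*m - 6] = 16*m - 2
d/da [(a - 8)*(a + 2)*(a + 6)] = 3*a^2 - 52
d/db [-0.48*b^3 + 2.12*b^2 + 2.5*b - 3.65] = -1.44*b^2 + 4.24*b + 2.5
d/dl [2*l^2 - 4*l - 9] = 4*l - 4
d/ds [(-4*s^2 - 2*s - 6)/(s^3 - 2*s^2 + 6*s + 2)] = 2*(2*s^4 + 2*s^3 - 5*s^2 - 20*s + 16)/(s^6 - 4*s^5 + 16*s^4 - 20*s^3 + 28*s^2 + 24*s + 4)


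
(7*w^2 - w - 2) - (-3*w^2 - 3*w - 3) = 10*w^2 + 2*w + 1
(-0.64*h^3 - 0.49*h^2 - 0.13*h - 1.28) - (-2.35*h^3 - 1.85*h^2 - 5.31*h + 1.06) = 1.71*h^3 + 1.36*h^2 + 5.18*h - 2.34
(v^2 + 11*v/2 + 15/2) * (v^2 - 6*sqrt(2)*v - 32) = v^4 - 6*sqrt(2)*v^3 + 11*v^3/2 - 33*sqrt(2)*v^2 - 49*v^2/2 - 176*v - 45*sqrt(2)*v - 240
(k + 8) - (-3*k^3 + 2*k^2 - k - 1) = 3*k^3 - 2*k^2 + 2*k + 9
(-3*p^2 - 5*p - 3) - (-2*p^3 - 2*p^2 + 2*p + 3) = 2*p^3 - p^2 - 7*p - 6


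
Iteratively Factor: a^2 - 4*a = (a - 4)*(a)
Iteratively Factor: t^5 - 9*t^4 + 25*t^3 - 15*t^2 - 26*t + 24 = (t - 3)*(t^4 - 6*t^3 + 7*t^2 + 6*t - 8) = (t - 3)*(t - 2)*(t^3 - 4*t^2 - t + 4) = (t - 3)*(t - 2)*(t - 1)*(t^2 - 3*t - 4) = (t - 4)*(t - 3)*(t - 2)*(t - 1)*(t + 1)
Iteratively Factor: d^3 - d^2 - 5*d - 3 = (d + 1)*(d^2 - 2*d - 3) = (d + 1)^2*(d - 3)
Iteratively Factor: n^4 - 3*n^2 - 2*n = (n)*(n^3 - 3*n - 2) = n*(n + 1)*(n^2 - n - 2) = n*(n - 2)*(n + 1)*(n + 1)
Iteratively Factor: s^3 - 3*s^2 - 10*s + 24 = (s - 4)*(s^2 + s - 6) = (s - 4)*(s + 3)*(s - 2)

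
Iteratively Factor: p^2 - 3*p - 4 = (p - 4)*(p + 1)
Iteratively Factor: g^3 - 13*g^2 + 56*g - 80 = (g - 4)*(g^2 - 9*g + 20) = (g - 4)^2*(g - 5)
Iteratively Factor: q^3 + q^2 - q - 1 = (q - 1)*(q^2 + 2*q + 1) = (q - 1)*(q + 1)*(q + 1)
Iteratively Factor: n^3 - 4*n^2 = (n)*(n^2 - 4*n) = n^2*(n - 4)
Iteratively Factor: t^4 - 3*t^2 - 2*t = (t + 1)*(t^3 - t^2 - 2*t) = (t + 1)^2*(t^2 - 2*t) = t*(t + 1)^2*(t - 2)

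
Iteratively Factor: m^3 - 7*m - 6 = (m + 1)*(m^2 - m - 6) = (m + 1)*(m + 2)*(m - 3)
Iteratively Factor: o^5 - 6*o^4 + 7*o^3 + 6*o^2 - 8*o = (o - 2)*(o^4 - 4*o^3 - o^2 + 4*o) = (o - 4)*(o - 2)*(o^3 - o) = (o - 4)*(o - 2)*(o - 1)*(o^2 + o) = o*(o - 4)*(o - 2)*(o - 1)*(o + 1)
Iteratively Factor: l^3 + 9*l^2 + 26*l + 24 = (l + 2)*(l^2 + 7*l + 12) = (l + 2)*(l + 4)*(l + 3)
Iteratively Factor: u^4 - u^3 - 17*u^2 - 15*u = (u + 3)*(u^3 - 4*u^2 - 5*u) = (u - 5)*(u + 3)*(u^2 + u) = (u - 5)*(u + 1)*(u + 3)*(u)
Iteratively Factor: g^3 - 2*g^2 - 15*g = (g - 5)*(g^2 + 3*g) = (g - 5)*(g + 3)*(g)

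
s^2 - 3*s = s*(s - 3)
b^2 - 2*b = b*(b - 2)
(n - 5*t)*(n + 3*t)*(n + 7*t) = n^3 + 5*n^2*t - 29*n*t^2 - 105*t^3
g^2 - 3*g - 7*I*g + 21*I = (g - 3)*(g - 7*I)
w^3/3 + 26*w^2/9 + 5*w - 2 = (w/3 + 1)*(w - 1/3)*(w + 6)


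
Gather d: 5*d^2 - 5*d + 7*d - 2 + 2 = 5*d^2 + 2*d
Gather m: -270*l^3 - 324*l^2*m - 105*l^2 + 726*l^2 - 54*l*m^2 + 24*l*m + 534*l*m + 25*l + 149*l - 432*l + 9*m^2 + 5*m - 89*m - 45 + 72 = -270*l^3 + 621*l^2 - 258*l + m^2*(9 - 54*l) + m*(-324*l^2 + 558*l - 84) + 27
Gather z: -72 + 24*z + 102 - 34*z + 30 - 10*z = 60 - 20*z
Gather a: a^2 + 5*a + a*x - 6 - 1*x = a^2 + a*(x + 5) - x - 6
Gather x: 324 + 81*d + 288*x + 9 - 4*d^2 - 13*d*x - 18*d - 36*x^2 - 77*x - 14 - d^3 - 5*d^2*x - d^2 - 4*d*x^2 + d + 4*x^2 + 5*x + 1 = -d^3 - 5*d^2 + 64*d + x^2*(-4*d - 32) + x*(-5*d^2 - 13*d + 216) + 320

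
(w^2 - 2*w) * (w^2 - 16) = w^4 - 2*w^3 - 16*w^2 + 32*w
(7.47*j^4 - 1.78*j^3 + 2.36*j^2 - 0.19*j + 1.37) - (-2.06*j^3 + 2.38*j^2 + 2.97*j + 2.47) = 7.47*j^4 + 0.28*j^3 - 0.02*j^2 - 3.16*j - 1.1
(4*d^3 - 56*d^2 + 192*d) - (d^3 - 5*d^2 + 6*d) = 3*d^3 - 51*d^2 + 186*d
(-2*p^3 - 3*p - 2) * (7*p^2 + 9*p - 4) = -14*p^5 - 18*p^4 - 13*p^3 - 41*p^2 - 6*p + 8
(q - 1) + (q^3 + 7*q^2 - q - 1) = q^3 + 7*q^2 - 2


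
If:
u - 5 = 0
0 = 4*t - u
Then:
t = 5/4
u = 5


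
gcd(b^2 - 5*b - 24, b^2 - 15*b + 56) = b - 8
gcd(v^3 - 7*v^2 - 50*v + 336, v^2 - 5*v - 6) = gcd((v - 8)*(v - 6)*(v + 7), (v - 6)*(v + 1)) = v - 6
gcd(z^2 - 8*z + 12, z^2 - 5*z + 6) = z - 2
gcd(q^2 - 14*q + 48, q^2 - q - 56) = q - 8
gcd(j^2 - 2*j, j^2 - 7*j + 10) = j - 2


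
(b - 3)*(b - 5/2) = b^2 - 11*b/2 + 15/2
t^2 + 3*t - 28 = (t - 4)*(t + 7)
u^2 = u^2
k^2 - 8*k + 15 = (k - 5)*(k - 3)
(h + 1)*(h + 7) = h^2 + 8*h + 7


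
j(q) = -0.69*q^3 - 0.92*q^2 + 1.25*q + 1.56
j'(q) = -2.07*q^2 - 1.84*q + 1.25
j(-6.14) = 118.92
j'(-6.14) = -65.49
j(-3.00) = 8.16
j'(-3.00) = -11.86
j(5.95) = -168.92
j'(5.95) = -82.98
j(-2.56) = 3.91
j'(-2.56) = -7.61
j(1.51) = -1.03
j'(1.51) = -6.25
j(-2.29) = 2.16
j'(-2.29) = -5.39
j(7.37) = -315.42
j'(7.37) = -124.75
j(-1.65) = 0.09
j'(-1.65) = -1.35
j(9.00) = -564.72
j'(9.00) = -182.98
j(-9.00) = 418.80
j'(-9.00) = -149.86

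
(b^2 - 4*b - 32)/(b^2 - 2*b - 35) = (-b^2 + 4*b + 32)/(-b^2 + 2*b + 35)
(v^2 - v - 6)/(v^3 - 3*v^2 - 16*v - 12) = (v - 3)/(v^2 - 5*v - 6)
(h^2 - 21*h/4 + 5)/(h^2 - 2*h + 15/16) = 4*(h - 4)/(4*h - 3)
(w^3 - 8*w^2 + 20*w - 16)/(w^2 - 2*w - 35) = (-w^3 + 8*w^2 - 20*w + 16)/(-w^2 + 2*w + 35)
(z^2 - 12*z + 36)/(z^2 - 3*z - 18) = (z - 6)/(z + 3)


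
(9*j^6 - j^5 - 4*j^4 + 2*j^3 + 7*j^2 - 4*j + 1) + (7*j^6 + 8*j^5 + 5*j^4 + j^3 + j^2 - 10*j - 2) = 16*j^6 + 7*j^5 + j^4 + 3*j^3 + 8*j^2 - 14*j - 1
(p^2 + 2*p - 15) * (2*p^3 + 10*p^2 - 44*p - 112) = 2*p^5 + 14*p^4 - 54*p^3 - 350*p^2 + 436*p + 1680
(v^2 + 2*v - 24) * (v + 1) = v^3 + 3*v^2 - 22*v - 24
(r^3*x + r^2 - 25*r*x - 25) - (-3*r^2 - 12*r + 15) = r^3*x + 4*r^2 - 25*r*x + 12*r - 40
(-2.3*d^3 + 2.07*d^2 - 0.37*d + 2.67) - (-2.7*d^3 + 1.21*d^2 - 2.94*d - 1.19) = 0.4*d^3 + 0.86*d^2 + 2.57*d + 3.86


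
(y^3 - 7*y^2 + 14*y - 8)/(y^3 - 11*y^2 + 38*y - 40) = (y - 1)/(y - 5)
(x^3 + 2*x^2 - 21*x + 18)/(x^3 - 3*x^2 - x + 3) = (x + 6)/(x + 1)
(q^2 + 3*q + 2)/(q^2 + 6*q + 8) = (q + 1)/(q + 4)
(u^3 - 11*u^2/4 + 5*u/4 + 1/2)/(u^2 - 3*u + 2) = u + 1/4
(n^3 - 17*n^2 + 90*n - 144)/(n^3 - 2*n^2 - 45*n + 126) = (n - 8)/(n + 7)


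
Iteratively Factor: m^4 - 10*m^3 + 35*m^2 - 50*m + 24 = (m - 2)*(m^3 - 8*m^2 + 19*m - 12) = (m - 4)*(m - 2)*(m^2 - 4*m + 3) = (m - 4)*(m - 2)*(m - 1)*(m - 3)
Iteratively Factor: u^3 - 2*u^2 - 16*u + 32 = (u - 4)*(u^2 + 2*u - 8) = (u - 4)*(u - 2)*(u + 4)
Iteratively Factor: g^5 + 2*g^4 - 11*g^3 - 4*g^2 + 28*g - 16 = (g - 1)*(g^4 + 3*g^3 - 8*g^2 - 12*g + 16) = (g - 1)^2*(g^3 + 4*g^2 - 4*g - 16) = (g - 1)^2*(g + 4)*(g^2 - 4) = (g - 1)^2*(g + 2)*(g + 4)*(g - 2)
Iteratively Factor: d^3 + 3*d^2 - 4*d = (d + 4)*(d^2 - d) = d*(d + 4)*(d - 1)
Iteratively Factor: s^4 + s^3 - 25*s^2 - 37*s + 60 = (s - 1)*(s^3 + 2*s^2 - 23*s - 60) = (s - 1)*(s + 4)*(s^2 - 2*s - 15) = (s - 1)*(s + 3)*(s + 4)*(s - 5)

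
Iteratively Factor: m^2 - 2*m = (m)*(m - 2)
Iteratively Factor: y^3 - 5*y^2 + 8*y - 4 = (y - 2)*(y^2 - 3*y + 2) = (y - 2)^2*(y - 1)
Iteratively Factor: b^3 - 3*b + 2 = (b - 1)*(b^2 + b - 2) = (b - 1)*(b + 2)*(b - 1)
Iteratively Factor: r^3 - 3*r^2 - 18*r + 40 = (r - 2)*(r^2 - r - 20) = (r - 2)*(r + 4)*(r - 5)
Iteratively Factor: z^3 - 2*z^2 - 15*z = (z - 5)*(z^2 + 3*z) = z*(z - 5)*(z + 3)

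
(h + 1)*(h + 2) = h^2 + 3*h + 2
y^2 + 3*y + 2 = (y + 1)*(y + 2)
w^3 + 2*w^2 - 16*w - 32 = (w - 4)*(w + 2)*(w + 4)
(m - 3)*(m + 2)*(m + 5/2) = m^3 + 3*m^2/2 - 17*m/2 - 15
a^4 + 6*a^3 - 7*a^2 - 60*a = a*(a - 3)*(a + 4)*(a + 5)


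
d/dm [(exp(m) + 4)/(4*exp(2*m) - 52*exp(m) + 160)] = (-(exp(m) + 4)*(2*exp(m) - 13) + exp(2*m) - 13*exp(m) + 40)*exp(m)/(4*(exp(2*m) - 13*exp(m) + 40)^2)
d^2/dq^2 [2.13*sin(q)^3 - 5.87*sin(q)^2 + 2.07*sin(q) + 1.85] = -3.6675*sin(q) + 4.7925*sin(3*q) - 11.74*cos(2*q)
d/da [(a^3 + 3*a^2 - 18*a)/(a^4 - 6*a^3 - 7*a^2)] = (-a^4 - 6*a^3 + 65*a^2 - 216*a - 126)/(a^2*(a^4 - 12*a^3 + 22*a^2 + 84*a + 49))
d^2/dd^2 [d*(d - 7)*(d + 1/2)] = 6*d - 13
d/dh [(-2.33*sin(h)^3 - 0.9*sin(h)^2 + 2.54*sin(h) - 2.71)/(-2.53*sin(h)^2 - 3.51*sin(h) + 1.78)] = (5.8949*sin(h)^4 + 16.3566*sin(h)^3 - 2.857*sin(h)^2 - 16.9166*sin(h) - 4.9909)*cos(h)/(6.4009*sin(h)^4 + 17.7606*sin(h)^3 + 3.3133*sin(h)^2 - 12.4956*sin(h) + 3.1684)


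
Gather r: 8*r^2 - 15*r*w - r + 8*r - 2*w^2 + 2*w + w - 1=8*r^2 + r*(7 - 15*w) - 2*w^2 + 3*w - 1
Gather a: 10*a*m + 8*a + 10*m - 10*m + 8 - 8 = a*(10*m + 8)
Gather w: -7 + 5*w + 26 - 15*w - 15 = 4 - 10*w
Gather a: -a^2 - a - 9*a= -a^2 - 10*a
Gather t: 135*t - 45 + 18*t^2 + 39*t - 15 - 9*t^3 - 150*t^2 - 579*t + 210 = -9*t^3 - 132*t^2 - 405*t + 150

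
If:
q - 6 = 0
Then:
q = 6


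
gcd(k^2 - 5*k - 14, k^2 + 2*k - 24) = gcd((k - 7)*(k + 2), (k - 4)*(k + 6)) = 1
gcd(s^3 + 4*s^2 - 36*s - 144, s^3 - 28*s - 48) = s^2 - 2*s - 24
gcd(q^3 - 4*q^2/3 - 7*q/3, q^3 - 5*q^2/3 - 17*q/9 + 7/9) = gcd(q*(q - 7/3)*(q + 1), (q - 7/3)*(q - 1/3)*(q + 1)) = q^2 - 4*q/3 - 7/3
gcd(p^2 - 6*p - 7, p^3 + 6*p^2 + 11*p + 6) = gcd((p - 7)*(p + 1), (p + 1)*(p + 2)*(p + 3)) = p + 1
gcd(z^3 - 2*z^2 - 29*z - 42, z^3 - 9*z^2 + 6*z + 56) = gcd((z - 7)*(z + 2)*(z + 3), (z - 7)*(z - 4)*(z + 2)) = z^2 - 5*z - 14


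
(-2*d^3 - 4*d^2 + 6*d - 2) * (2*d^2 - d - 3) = -4*d^5 - 6*d^4 + 22*d^3 + 2*d^2 - 16*d + 6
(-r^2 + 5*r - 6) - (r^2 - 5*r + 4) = -2*r^2 + 10*r - 10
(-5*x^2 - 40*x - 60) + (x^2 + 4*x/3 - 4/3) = -4*x^2 - 116*x/3 - 184/3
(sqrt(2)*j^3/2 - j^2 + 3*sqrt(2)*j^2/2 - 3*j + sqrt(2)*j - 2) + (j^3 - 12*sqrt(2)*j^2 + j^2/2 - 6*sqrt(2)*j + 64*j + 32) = sqrt(2)*j^3/2 + j^3 - 21*sqrt(2)*j^2/2 - j^2/2 - 5*sqrt(2)*j + 61*j + 30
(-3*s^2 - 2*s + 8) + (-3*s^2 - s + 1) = -6*s^2 - 3*s + 9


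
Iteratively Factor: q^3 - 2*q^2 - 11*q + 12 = (q - 1)*(q^2 - q - 12) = (q - 4)*(q - 1)*(q + 3)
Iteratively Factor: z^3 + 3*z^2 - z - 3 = (z + 1)*(z^2 + 2*z - 3) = (z + 1)*(z + 3)*(z - 1)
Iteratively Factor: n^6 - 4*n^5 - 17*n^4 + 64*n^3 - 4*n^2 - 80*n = (n - 5)*(n^5 + n^4 - 12*n^3 + 4*n^2 + 16*n) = (n - 5)*(n - 2)*(n^4 + 3*n^3 - 6*n^2 - 8*n) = n*(n - 5)*(n - 2)*(n^3 + 3*n^2 - 6*n - 8) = n*(n - 5)*(n - 2)^2*(n^2 + 5*n + 4) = n*(n - 5)*(n - 2)^2*(n + 4)*(n + 1)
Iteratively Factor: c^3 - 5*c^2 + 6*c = (c)*(c^2 - 5*c + 6) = c*(c - 3)*(c - 2)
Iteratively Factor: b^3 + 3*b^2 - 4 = (b + 2)*(b^2 + b - 2) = (b + 2)^2*(b - 1)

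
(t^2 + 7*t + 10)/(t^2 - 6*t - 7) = (t^2 + 7*t + 10)/(t^2 - 6*t - 7)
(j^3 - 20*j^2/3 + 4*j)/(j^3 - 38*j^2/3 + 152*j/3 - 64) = j*(3*j - 2)/(3*j^2 - 20*j + 32)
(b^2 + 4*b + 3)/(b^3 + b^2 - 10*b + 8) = (b^2 + 4*b + 3)/(b^3 + b^2 - 10*b + 8)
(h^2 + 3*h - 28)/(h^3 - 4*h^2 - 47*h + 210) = (h - 4)/(h^2 - 11*h + 30)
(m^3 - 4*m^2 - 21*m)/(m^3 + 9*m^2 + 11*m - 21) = m*(m - 7)/(m^2 + 6*m - 7)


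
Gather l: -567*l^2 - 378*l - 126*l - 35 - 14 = -567*l^2 - 504*l - 49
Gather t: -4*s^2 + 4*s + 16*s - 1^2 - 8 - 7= -4*s^2 + 20*s - 16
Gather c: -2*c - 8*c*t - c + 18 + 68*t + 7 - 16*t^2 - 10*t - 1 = c*(-8*t - 3) - 16*t^2 + 58*t + 24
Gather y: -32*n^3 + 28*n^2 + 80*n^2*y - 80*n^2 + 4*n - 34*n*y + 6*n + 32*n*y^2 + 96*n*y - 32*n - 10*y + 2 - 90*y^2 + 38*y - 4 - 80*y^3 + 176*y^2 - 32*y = -32*n^3 - 52*n^2 - 22*n - 80*y^3 + y^2*(32*n + 86) + y*(80*n^2 + 62*n - 4) - 2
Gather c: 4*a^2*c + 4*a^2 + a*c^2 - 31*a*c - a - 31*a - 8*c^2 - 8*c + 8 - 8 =4*a^2 - 32*a + c^2*(a - 8) + c*(4*a^2 - 31*a - 8)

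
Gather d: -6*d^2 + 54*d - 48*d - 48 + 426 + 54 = -6*d^2 + 6*d + 432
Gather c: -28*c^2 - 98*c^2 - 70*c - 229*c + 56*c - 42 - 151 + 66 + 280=-126*c^2 - 243*c + 153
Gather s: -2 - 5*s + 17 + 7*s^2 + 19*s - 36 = 7*s^2 + 14*s - 21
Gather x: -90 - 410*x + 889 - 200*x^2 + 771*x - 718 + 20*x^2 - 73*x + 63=-180*x^2 + 288*x + 144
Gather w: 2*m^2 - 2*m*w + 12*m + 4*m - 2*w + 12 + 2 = 2*m^2 + 16*m + w*(-2*m - 2) + 14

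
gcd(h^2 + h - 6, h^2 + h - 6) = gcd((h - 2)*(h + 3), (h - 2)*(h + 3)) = h^2 + h - 6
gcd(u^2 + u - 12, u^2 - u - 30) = 1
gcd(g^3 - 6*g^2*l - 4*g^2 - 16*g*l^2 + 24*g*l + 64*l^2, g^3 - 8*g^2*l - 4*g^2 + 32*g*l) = g^2 - 8*g*l - 4*g + 32*l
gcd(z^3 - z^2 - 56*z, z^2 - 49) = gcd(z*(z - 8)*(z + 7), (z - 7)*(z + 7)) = z + 7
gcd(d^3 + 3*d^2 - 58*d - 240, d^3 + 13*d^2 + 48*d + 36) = d + 6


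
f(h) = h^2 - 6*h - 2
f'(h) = 2*h - 6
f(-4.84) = 50.47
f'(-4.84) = -15.68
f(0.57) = -5.10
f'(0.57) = -4.86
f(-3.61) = 32.69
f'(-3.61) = -13.22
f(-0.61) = 2.03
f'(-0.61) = -7.22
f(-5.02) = 53.32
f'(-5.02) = -16.04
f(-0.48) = 1.11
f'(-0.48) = -6.96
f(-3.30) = 28.69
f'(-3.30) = -12.60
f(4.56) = -8.57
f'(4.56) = 3.12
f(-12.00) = 214.00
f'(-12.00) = -30.00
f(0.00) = -2.00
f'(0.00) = -6.00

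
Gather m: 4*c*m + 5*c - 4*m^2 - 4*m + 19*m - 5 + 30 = 5*c - 4*m^2 + m*(4*c + 15) + 25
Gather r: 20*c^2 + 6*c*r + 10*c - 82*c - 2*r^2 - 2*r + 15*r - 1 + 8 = 20*c^2 - 72*c - 2*r^2 + r*(6*c + 13) + 7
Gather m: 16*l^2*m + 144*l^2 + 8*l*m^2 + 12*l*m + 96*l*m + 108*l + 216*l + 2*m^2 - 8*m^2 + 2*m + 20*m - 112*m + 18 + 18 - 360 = 144*l^2 + 324*l + m^2*(8*l - 6) + m*(16*l^2 + 108*l - 90) - 324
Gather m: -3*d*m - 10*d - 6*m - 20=-10*d + m*(-3*d - 6) - 20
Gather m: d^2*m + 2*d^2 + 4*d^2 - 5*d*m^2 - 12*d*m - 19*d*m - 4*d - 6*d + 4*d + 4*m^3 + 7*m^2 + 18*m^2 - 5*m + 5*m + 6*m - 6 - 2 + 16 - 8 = 6*d^2 - 6*d + 4*m^3 + m^2*(25 - 5*d) + m*(d^2 - 31*d + 6)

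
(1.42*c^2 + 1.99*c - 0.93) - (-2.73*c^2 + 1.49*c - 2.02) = 4.15*c^2 + 0.5*c + 1.09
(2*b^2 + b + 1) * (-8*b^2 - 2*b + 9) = -16*b^4 - 12*b^3 + 8*b^2 + 7*b + 9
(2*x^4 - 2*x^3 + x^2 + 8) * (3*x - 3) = 6*x^5 - 12*x^4 + 9*x^3 - 3*x^2 + 24*x - 24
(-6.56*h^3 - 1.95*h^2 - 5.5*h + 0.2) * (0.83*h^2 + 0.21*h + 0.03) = -5.4448*h^5 - 2.9961*h^4 - 5.1713*h^3 - 1.0475*h^2 - 0.123*h + 0.006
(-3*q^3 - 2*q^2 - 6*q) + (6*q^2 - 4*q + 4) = -3*q^3 + 4*q^2 - 10*q + 4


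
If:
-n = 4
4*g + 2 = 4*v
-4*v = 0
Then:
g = -1/2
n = -4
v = 0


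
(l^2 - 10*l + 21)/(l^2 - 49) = (l - 3)/(l + 7)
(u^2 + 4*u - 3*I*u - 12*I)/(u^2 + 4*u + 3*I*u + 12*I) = (u - 3*I)/(u + 3*I)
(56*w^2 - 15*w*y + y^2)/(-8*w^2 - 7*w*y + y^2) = (-7*w + y)/(w + y)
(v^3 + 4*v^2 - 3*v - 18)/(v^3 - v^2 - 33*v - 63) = (v - 2)/(v - 7)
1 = 1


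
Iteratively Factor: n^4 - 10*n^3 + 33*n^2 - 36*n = (n - 3)*(n^3 - 7*n^2 + 12*n) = (n - 3)^2*(n^2 - 4*n) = (n - 4)*(n - 3)^2*(n)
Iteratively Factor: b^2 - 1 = (b + 1)*(b - 1)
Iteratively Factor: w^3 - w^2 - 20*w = (w - 5)*(w^2 + 4*w) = w*(w - 5)*(w + 4)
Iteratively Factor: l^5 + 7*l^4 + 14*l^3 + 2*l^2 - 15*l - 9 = (l + 1)*(l^4 + 6*l^3 + 8*l^2 - 6*l - 9) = (l + 1)^2*(l^3 + 5*l^2 + 3*l - 9) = (l + 1)^2*(l + 3)*(l^2 + 2*l - 3) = (l - 1)*(l + 1)^2*(l + 3)*(l + 3)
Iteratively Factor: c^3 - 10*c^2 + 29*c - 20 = (c - 4)*(c^2 - 6*c + 5) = (c - 4)*(c - 1)*(c - 5)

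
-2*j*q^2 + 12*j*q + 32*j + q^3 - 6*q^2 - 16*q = (-2*j + q)*(q - 8)*(q + 2)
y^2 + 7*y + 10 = (y + 2)*(y + 5)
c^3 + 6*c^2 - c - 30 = (c - 2)*(c + 3)*(c + 5)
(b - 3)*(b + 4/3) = b^2 - 5*b/3 - 4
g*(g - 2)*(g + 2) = g^3 - 4*g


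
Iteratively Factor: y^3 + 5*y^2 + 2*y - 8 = (y + 2)*(y^2 + 3*y - 4) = (y - 1)*(y + 2)*(y + 4)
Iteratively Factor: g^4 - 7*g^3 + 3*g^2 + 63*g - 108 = (g - 3)*(g^3 - 4*g^2 - 9*g + 36) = (g - 3)*(g + 3)*(g^2 - 7*g + 12) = (g - 4)*(g - 3)*(g + 3)*(g - 3)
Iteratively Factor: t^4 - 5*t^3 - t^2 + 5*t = (t + 1)*(t^3 - 6*t^2 + 5*t) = (t - 5)*(t + 1)*(t^2 - t) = (t - 5)*(t - 1)*(t + 1)*(t)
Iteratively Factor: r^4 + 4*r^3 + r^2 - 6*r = (r + 2)*(r^3 + 2*r^2 - 3*r) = (r + 2)*(r + 3)*(r^2 - r) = (r - 1)*(r + 2)*(r + 3)*(r)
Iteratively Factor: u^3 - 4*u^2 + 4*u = (u)*(u^2 - 4*u + 4) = u*(u - 2)*(u - 2)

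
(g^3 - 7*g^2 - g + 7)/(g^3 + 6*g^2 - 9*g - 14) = (g^2 - 8*g + 7)/(g^2 + 5*g - 14)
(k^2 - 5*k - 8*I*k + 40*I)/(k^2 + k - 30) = (k - 8*I)/(k + 6)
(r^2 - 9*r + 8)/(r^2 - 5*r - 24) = (r - 1)/(r + 3)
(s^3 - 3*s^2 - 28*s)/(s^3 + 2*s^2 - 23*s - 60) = s*(s - 7)/(s^2 - 2*s - 15)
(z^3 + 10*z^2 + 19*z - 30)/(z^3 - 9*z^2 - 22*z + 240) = (z^2 + 5*z - 6)/(z^2 - 14*z + 48)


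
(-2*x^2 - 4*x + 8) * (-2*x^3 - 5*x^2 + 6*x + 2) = 4*x^5 + 18*x^4 - 8*x^3 - 68*x^2 + 40*x + 16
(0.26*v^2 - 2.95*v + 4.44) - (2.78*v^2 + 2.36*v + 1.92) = -2.52*v^2 - 5.31*v + 2.52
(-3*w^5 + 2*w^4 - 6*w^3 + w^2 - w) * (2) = -6*w^5 + 4*w^4 - 12*w^3 + 2*w^2 - 2*w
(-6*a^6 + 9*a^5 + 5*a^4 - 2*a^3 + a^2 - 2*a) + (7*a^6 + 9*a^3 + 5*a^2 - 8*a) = a^6 + 9*a^5 + 5*a^4 + 7*a^3 + 6*a^2 - 10*a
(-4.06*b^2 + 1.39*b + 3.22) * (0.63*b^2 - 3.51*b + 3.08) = -2.5578*b^4 + 15.1263*b^3 - 15.3551*b^2 - 7.021*b + 9.9176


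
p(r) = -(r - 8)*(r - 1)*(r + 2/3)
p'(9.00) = -95.00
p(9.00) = -77.33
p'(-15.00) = -927.00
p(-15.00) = 5274.67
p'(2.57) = 21.02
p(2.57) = 27.59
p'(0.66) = 7.69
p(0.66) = -3.31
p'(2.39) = 20.70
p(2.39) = 23.84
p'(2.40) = 20.72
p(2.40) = 24.04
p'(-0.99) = -21.44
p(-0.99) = 5.78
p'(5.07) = 5.39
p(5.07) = 68.41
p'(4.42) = 13.06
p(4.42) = 62.28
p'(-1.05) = -22.81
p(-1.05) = 7.11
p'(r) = -(r - 8)*(r - 1) - (r - 8)*(r + 2/3) - (r - 1)*(r + 2/3)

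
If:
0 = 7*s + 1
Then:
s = -1/7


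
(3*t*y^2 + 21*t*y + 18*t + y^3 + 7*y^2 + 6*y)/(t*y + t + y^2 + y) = (3*t*y + 18*t + y^2 + 6*y)/(t + y)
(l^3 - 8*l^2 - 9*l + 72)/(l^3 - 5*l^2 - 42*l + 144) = (l + 3)/(l + 6)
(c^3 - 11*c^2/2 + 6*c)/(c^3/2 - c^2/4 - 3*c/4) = 2*(c - 4)/(c + 1)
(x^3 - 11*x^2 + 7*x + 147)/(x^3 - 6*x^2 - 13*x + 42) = (x - 7)/(x - 2)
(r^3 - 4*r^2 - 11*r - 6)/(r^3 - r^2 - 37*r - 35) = (r^2 - 5*r - 6)/(r^2 - 2*r - 35)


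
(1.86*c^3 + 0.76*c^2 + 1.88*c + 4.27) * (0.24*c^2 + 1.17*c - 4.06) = 0.4464*c^5 + 2.3586*c^4 - 6.2112*c^3 + 0.1388*c^2 - 2.6369*c - 17.3362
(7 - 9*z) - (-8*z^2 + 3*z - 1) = 8*z^2 - 12*z + 8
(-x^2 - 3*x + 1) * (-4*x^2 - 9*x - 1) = 4*x^4 + 21*x^3 + 24*x^2 - 6*x - 1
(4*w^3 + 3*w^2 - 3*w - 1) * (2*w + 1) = 8*w^4 + 10*w^3 - 3*w^2 - 5*w - 1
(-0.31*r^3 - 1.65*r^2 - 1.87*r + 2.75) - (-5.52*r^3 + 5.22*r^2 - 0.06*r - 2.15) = 5.21*r^3 - 6.87*r^2 - 1.81*r + 4.9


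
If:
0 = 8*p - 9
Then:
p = 9/8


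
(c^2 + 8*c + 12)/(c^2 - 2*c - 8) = (c + 6)/(c - 4)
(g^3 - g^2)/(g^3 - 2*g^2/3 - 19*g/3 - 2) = 3*g^2*(1 - g)/(-3*g^3 + 2*g^2 + 19*g + 6)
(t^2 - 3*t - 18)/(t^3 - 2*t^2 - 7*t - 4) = (-t^2 + 3*t + 18)/(-t^3 + 2*t^2 + 7*t + 4)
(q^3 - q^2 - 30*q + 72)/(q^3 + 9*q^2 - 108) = (q - 4)/(q + 6)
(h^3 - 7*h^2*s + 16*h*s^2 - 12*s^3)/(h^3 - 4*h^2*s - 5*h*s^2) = (-h^3 + 7*h^2*s - 16*h*s^2 + 12*s^3)/(h*(-h^2 + 4*h*s + 5*s^2))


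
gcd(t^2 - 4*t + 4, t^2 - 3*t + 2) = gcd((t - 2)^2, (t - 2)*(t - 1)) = t - 2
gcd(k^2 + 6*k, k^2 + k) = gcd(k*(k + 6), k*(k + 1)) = k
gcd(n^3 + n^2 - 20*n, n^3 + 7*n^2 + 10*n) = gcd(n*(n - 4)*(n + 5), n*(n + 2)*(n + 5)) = n^2 + 5*n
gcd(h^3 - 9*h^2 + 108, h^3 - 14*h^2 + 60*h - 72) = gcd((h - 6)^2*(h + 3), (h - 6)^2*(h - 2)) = h^2 - 12*h + 36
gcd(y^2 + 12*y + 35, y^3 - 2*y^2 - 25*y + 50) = y + 5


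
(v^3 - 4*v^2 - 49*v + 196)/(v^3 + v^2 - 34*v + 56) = (v - 7)/(v - 2)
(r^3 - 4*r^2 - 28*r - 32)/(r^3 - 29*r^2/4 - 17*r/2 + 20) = 4*(r + 2)/(4*r - 5)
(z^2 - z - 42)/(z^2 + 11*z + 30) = (z - 7)/(z + 5)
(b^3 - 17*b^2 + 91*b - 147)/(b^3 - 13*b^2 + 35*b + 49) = (b - 3)/(b + 1)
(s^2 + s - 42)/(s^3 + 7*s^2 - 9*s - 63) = (s - 6)/(s^2 - 9)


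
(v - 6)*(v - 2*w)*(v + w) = v^3 - v^2*w - 6*v^2 - 2*v*w^2 + 6*v*w + 12*w^2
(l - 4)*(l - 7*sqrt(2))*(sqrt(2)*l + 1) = sqrt(2)*l^3 - 13*l^2 - 4*sqrt(2)*l^2 - 7*sqrt(2)*l + 52*l + 28*sqrt(2)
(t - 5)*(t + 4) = t^2 - t - 20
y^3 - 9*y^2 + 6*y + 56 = (y - 7)*(y - 4)*(y + 2)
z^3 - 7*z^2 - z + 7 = (z - 7)*(z - 1)*(z + 1)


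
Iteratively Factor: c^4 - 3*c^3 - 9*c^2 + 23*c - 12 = (c - 1)*(c^3 - 2*c^2 - 11*c + 12) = (c - 1)^2*(c^2 - c - 12) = (c - 4)*(c - 1)^2*(c + 3)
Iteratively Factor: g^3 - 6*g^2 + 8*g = (g - 4)*(g^2 - 2*g) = g*(g - 4)*(g - 2)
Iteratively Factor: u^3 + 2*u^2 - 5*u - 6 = (u + 3)*(u^2 - u - 2) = (u - 2)*(u + 3)*(u + 1)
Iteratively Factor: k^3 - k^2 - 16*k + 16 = (k - 1)*(k^2 - 16) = (k - 1)*(k + 4)*(k - 4)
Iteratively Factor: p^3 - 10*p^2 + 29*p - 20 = (p - 5)*(p^2 - 5*p + 4) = (p - 5)*(p - 4)*(p - 1)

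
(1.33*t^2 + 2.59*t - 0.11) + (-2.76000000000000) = 1.33*t^2 + 2.59*t - 2.87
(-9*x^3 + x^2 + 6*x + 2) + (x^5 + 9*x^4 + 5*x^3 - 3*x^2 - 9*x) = x^5 + 9*x^4 - 4*x^3 - 2*x^2 - 3*x + 2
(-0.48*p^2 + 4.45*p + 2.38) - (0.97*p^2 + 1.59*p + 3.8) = -1.45*p^2 + 2.86*p - 1.42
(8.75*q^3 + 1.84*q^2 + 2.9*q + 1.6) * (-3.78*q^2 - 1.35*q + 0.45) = -33.075*q^5 - 18.7677*q^4 - 9.5085*q^3 - 9.135*q^2 - 0.855*q + 0.72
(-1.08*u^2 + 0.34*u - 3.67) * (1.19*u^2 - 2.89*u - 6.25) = -1.2852*u^4 + 3.5258*u^3 + 1.4001*u^2 + 8.4813*u + 22.9375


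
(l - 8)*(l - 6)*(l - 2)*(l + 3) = l^4 - 13*l^3 + 28*l^2 + 132*l - 288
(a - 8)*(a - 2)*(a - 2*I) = a^3 - 10*a^2 - 2*I*a^2 + 16*a + 20*I*a - 32*I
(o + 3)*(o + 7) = o^2 + 10*o + 21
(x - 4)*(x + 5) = x^2 + x - 20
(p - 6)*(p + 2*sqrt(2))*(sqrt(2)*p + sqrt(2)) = sqrt(2)*p^3 - 5*sqrt(2)*p^2 + 4*p^2 - 20*p - 6*sqrt(2)*p - 24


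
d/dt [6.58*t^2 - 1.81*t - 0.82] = 13.16*t - 1.81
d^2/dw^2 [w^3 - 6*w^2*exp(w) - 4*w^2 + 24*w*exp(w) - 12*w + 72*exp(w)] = -6*w^2*exp(w) + 6*w + 108*exp(w) - 8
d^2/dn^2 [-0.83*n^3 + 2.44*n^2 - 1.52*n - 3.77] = 4.88 - 4.98*n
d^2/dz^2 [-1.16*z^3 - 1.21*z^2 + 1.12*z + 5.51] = -6.96*z - 2.42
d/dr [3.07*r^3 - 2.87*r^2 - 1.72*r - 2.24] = 9.21*r^2 - 5.74*r - 1.72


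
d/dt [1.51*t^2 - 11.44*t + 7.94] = 3.02*t - 11.44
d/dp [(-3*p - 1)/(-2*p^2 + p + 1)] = (6*p^2 - 3*p - (3*p + 1)*(4*p - 1) - 3)/(-2*p^2 + p + 1)^2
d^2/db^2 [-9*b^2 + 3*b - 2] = -18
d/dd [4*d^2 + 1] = 8*d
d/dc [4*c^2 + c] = 8*c + 1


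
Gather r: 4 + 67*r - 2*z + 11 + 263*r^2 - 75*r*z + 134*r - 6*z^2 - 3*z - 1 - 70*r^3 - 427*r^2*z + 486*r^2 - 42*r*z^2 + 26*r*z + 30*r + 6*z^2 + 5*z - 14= -70*r^3 + r^2*(749 - 427*z) + r*(-42*z^2 - 49*z + 231)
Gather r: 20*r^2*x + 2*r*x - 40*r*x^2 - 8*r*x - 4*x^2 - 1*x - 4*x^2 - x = 20*r^2*x + r*(-40*x^2 - 6*x) - 8*x^2 - 2*x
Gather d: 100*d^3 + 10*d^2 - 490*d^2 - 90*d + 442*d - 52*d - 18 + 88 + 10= 100*d^3 - 480*d^2 + 300*d + 80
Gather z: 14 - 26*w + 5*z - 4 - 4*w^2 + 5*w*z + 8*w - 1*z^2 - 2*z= -4*w^2 - 18*w - z^2 + z*(5*w + 3) + 10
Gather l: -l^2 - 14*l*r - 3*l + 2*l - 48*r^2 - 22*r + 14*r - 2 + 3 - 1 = -l^2 + l*(-14*r - 1) - 48*r^2 - 8*r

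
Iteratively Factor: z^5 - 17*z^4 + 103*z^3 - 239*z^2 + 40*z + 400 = (z - 5)*(z^4 - 12*z^3 + 43*z^2 - 24*z - 80) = (z - 5)^2*(z^3 - 7*z^2 + 8*z + 16) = (z - 5)^2*(z + 1)*(z^2 - 8*z + 16) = (z - 5)^2*(z - 4)*(z + 1)*(z - 4)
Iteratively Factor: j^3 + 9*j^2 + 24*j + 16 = (j + 4)*(j^2 + 5*j + 4) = (j + 4)^2*(j + 1)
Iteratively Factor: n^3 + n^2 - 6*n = (n + 3)*(n^2 - 2*n) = n*(n + 3)*(n - 2)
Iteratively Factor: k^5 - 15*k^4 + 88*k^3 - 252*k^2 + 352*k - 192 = (k - 2)*(k^4 - 13*k^3 + 62*k^2 - 128*k + 96) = (k - 4)*(k - 2)*(k^3 - 9*k^2 + 26*k - 24) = (k - 4)*(k - 2)^2*(k^2 - 7*k + 12) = (k - 4)^2*(k - 2)^2*(k - 3)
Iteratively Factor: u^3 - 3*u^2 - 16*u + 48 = (u - 3)*(u^2 - 16) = (u - 4)*(u - 3)*(u + 4)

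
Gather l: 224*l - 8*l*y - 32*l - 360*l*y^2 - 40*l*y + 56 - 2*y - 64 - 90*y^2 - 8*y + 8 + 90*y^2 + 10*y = l*(-360*y^2 - 48*y + 192)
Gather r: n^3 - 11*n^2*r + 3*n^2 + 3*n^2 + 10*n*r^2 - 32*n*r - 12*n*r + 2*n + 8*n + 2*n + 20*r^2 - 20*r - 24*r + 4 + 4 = n^3 + 6*n^2 + 12*n + r^2*(10*n + 20) + r*(-11*n^2 - 44*n - 44) + 8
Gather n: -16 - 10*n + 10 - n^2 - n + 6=-n^2 - 11*n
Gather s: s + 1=s + 1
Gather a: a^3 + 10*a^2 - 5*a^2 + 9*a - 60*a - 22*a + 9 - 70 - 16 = a^3 + 5*a^2 - 73*a - 77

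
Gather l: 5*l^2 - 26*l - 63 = 5*l^2 - 26*l - 63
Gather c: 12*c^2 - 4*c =12*c^2 - 4*c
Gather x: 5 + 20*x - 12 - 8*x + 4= 12*x - 3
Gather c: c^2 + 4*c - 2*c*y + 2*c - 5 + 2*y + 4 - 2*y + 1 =c^2 + c*(6 - 2*y)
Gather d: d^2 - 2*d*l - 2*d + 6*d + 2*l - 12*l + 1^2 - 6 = d^2 + d*(4 - 2*l) - 10*l - 5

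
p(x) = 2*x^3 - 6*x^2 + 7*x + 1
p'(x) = 6*x^2 - 12*x + 7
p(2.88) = 19.17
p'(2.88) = 22.21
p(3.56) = 40.11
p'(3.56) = 40.32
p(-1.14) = -17.74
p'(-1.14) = 28.48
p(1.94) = 6.60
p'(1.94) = 6.30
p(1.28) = 4.32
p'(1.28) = 1.47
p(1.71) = 5.43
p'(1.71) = 4.02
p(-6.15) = -734.20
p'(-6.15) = 307.74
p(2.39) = 10.76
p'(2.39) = 12.59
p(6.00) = 259.00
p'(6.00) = 151.00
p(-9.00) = -2006.00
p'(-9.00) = 601.00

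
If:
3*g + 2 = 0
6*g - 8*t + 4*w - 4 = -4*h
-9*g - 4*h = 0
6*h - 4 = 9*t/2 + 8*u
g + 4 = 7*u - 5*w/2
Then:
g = -2/3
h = 3/2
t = -10/429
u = 365/572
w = 389/858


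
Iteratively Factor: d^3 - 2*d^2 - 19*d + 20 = (d - 5)*(d^2 + 3*d - 4) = (d - 5)*(d - 1)*(d + 4)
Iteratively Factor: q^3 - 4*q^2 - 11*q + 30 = (q - 5)*(q^2 + q - 6) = (q - 5)*(q - 2)*(q + 3)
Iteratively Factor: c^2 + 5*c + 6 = (c + 2)*(c + 3)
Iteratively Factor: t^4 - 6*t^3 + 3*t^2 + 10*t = (t - 5)*(t^3 - t^2 - 2*t) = (t - 5)*(t - 2)*(t^2 + t) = t*(t - 5)*(t - 2)*(t + 1)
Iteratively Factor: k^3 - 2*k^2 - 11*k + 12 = (k + 3)*(k^2 - 5*k + 4) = (k - 4)*(k + 3)*(k - 1)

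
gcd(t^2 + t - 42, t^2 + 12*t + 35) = t + 7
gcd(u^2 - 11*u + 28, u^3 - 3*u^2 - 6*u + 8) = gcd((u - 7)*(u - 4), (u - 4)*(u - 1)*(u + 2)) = u - 4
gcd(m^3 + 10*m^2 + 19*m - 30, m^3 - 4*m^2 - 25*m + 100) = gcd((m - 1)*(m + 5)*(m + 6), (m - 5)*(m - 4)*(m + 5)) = m + 5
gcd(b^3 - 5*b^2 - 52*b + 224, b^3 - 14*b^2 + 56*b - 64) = b^2 - 12*b + 32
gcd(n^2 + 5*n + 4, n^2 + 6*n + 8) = n + 4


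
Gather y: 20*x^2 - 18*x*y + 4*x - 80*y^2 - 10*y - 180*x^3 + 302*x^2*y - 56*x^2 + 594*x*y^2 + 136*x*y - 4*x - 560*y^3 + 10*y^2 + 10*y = -180*x^3 - 36*x^2 - 560*y^3 + y^2*(594*x - 70) + y*(302*x^2 + 118*x)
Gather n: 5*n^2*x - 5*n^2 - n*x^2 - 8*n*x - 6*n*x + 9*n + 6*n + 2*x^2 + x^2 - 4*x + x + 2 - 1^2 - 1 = n^2*(5*x - 5) + n*(-x^2 - 14*x + 15) + 3*x^2 - 3*x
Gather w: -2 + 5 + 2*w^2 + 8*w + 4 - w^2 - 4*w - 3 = w^2 + 4*w + 4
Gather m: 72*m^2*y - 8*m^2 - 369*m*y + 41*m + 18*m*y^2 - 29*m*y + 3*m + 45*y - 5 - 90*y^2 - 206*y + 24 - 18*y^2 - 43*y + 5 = m^2*(72*y - 8) + m*(18*y^2 - 398*y + 44) - 108*y^2 - 204*y + 24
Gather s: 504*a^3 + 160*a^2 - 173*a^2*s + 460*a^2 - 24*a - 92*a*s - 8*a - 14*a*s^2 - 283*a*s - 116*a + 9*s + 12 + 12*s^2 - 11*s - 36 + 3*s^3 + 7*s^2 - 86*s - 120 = 504*a^3 + 620*a^2 - 148*a + 3*s^3 + s^2*(19 - 14*a) + s*(-173*a^2 - 375*a - 88) - 144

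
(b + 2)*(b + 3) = b^2 + 5*b + 6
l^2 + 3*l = l*(l + 3)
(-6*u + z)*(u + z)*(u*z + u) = -6*u^3*z - 6*u^3 - 5*u^2*z^2 - 5*u^2*z + u*z^3 + u*z^2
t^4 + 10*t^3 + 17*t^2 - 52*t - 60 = (t - 2)*(t + 1)*(t + 5)*(t + 6)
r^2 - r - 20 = (r - 5)*(r + 4)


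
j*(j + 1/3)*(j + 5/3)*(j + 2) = j^4 + 4*j^3 + 41*j^2/9 + 10*j/9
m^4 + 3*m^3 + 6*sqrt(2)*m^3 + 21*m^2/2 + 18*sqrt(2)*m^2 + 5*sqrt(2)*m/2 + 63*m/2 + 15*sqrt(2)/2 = (m + 3)*(m + sqrt(2)/2)^2*(m + 5*sqrt(2))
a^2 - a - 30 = (a - 6)*(a + 5)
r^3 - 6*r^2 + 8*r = r*(r - 4)*(r - 2)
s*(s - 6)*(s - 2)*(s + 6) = s^4 - 2*s^3 - 36*s^2 + 72*s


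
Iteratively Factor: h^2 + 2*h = (h)*(h + 2)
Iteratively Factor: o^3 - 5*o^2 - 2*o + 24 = (o - 3)*(o^2 - 2*o - 8) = (o - 4)*(o - 3)*(o + 2)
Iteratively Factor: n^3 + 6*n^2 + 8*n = (n + 2)*(n^2 + 4*n) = n*(n + 2)*(n + 4)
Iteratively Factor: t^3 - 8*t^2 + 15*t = (t - 3)*(t^2 - 5*t) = (t - 5)*(t - 3)*(t)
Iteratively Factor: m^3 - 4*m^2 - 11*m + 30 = (m - 2)*(m^2 - 2*m - 15) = (m - 2)*(m + 3)*(m - 5)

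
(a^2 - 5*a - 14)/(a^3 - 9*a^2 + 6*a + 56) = 1/(a - 4)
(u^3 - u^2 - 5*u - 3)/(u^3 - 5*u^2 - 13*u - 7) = (u - 3)/(u - 7)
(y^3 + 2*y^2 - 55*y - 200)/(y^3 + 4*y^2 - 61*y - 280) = (y + 5)/(y + 7)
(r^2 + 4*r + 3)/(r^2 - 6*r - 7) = (r + 3)/(r - 7)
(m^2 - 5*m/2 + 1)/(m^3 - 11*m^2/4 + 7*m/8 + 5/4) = 4*(2*m - 1)/(8*m^2 - 6*m - 5)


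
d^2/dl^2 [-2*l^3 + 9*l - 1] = -12*l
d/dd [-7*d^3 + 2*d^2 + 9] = d*(4 - 21*d)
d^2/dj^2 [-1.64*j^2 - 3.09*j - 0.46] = -3.28000000000000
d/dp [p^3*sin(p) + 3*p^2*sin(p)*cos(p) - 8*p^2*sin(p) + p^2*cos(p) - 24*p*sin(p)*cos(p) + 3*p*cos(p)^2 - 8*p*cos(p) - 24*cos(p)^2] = p^3*cos(p) + 2*p^2*sin(p) - 8*p^2*cos(p) + 3*p^2*cos(2*p) - 8*p*sin(p) + 2*p*cos(p) - 24*p*cos(2*p) + 12*sin(2*p) - 8*cos(p) + 3*cos(2*p)/2 + 3/2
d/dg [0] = 0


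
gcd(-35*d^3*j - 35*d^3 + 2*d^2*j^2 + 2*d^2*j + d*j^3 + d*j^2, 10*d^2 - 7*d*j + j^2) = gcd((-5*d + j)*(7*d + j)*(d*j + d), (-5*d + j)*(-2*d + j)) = 5*d - j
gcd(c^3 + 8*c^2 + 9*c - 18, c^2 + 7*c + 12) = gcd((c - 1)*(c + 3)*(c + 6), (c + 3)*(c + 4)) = c + 3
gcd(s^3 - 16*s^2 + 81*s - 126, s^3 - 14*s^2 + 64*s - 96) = s - 6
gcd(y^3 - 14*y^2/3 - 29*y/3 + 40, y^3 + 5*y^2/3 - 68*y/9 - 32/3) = y^2 + y/3 - 8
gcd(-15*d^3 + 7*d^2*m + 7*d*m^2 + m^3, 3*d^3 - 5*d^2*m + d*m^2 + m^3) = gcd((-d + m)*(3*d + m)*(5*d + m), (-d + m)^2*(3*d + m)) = 3*d^2 - 2*d*m - m^2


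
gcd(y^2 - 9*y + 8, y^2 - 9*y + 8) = y^2 - 9*y + 8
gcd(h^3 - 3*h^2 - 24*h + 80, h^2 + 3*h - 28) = h - 4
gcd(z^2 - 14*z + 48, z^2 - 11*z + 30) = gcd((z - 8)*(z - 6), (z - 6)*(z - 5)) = z - 6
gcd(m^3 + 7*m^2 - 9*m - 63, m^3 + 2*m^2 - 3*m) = m + 3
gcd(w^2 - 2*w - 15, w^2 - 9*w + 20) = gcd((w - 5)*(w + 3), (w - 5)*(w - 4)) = w - 5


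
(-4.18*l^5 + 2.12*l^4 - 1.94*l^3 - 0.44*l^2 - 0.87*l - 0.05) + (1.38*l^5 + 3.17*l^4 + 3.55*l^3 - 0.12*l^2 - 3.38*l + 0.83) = -2.8*l^5 + 5.29*l^4 + 1.61*l^3 - 0.56*l^2 - 4.25*l + 0.78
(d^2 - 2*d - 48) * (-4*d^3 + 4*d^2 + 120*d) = -4*d^5 + 12*d^4 + 304*d^3 - 432*d^2 - 5760*d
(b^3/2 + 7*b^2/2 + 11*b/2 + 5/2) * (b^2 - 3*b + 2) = b^5/2 + 2*b^4 - 4*b^3 - 7*b^2 + 7*b/2 + 5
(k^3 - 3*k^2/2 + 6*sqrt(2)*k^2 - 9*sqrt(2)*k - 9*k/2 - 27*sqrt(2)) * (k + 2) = k^4 + k^3/2 + 6*sqrt(2)*k^3 - 15*k^2/2 + 3*sqrt(2)*k^2 - 45*sqrt(2)*k - 9*k - 54*sqrt(2)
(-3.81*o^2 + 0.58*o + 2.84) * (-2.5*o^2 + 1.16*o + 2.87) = 9.525*o^4 - 5.8696*o^3 - 17.3619*o^2 + 4.959*o + 8.1508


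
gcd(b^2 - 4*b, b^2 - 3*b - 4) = b - 4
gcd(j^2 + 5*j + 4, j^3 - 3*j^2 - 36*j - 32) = j^2 + 5*j + 4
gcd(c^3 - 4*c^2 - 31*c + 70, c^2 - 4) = c - 2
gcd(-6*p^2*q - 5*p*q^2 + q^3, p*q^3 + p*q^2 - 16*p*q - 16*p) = 1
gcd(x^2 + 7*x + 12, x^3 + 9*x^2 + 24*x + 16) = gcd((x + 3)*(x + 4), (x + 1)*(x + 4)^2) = x + 4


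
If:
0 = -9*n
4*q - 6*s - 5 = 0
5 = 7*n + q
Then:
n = 0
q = 5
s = 5/2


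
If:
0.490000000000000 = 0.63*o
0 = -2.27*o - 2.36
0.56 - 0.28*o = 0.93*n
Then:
No Solution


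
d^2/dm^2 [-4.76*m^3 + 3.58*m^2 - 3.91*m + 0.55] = 7.16 - 28.56*m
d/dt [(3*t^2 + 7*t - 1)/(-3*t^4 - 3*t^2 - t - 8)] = (-(6*t + 7)*(3*t^4 + 3*t^2 + t + 8) + (3*t^2 + 7*t - 1)*(12*t^3 + 6*t + 1))/(3*t^4 + 3*t^2 + t + 8)^2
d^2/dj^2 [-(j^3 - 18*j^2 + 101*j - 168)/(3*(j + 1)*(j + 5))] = 32*(-5*j^3 + 3*j^2 + 93*j + 181)/(j^6 + 18*j^5 + 123*j^4 + 396*j^3 + 615*j^2 + 450*j + 125)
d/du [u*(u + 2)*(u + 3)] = 3*u^2 + 10*u + 6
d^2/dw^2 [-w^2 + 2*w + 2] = -2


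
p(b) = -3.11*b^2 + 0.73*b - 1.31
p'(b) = 0.73 - 6.22*b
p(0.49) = -1.70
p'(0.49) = -2.32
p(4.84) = -70.63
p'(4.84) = -29.37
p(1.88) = -10.93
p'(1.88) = -10.96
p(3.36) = -33.97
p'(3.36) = -20.17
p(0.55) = -1.85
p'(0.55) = -2.69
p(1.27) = -5.40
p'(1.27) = -7.17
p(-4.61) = -70.77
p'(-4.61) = 29.40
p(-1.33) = -7.78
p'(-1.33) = 9.00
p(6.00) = -108.89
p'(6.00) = -36.59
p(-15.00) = -712.01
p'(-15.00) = 94.03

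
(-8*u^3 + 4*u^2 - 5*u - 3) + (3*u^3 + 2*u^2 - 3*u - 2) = -5*u^3 + 6*u^2 - 8*u - 5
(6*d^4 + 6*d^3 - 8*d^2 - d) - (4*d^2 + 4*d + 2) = 6*d^4 + 6*d^3 - 12*d^2 - 5*d - 2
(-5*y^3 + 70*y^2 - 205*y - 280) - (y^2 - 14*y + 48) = -5*y^3 + 69*y^2 - 191*y - 328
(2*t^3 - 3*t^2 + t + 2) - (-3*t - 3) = 2*t^3 - 3*t^2 + 4*t + 5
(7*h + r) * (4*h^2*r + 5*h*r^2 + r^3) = 28*h^3*r + 39*h^2*r^2 + 12*h*r^3 + r^4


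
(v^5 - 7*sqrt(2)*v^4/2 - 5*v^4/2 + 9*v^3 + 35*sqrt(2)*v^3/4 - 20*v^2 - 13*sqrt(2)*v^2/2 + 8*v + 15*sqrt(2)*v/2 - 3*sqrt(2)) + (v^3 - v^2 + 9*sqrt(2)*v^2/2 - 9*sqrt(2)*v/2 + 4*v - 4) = v^5 - 7*sqrt(2)*v^4/2 - 5*v^4/2 + 10*v^3 + 35*sqrt(2)*v^3/4 - 21*v^2 - 2*sqrt(2)*v^2 + 3*sqrt(2)*v + 12*v - 3*sqrt(2) - 4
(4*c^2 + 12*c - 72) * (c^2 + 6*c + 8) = 4*c^4 + 36*c^3 + 32*c^2 - 336*c - 576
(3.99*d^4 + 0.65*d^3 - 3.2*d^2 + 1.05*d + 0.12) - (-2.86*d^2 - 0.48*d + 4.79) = 3.99*d^4 + 0.65*d^3 - 0.34*d^2 + 1.53*d - 4.67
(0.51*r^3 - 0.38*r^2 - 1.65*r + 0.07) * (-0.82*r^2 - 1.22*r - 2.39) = -0.4182*r^5 - 0.3106*r^4 + 0.5977*r^3 + 2.8638*r^2 + 3.8581*r - 0.1673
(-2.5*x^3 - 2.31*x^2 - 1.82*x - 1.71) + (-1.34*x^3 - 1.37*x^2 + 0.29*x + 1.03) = -3.84*x^3 - 3.68*x^2 - 1.53*x - 0.68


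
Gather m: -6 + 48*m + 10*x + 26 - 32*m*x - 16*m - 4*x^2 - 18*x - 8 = m*(32 - 32*x) - 4*x^2 - 8*x + 12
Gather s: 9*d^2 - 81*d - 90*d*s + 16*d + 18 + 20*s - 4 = 9*d^2 - 65*d + s*(20 - 90*d) + 14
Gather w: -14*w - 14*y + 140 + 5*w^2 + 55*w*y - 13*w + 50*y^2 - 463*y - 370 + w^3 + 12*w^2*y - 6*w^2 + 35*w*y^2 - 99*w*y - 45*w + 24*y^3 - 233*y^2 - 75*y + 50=w^3 + w^2*(12*y - 1) + w*(35*y^2 - 44*y - 72) + 24*y^3 - 183*y^2 - 552*y - 180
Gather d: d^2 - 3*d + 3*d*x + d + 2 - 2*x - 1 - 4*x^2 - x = d^2 + d*(3*x - 2) - 4*x^2 - 3*x + 1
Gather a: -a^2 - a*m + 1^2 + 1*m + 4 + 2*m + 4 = -a^2 - a*m + 3*m + 9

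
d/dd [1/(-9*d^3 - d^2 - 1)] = d*(27*d + 2)/(9*d^3 + d^2 + 1)^2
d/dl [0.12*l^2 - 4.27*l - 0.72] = 0.24*l - 4.27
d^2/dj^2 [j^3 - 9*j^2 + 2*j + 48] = 6*j - 18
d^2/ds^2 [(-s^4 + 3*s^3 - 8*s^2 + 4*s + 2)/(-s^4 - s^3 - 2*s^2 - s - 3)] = 2*(-4*s^9 + 18*s^8 + 12*s^7 - 60*s^6 - 297*s^4 - 73*s^3 - 39*s^2 - 3*s + 94)/(s^12 + 3*s^11 + 9*s^10 + 16*s^9 + 33*s^8 + 45*s^7 + 68*s^6 + 69*s^5 + 87*s^4 + 64*s^3 + 63*s^2 + 27*s + 27)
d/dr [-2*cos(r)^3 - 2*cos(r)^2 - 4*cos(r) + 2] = 2*(3*cos(r)^2 + 2*cos(r) + 2)*sin(r)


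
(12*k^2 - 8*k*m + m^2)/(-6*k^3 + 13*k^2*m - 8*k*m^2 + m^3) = (-2*k + m)/(k^2 - 2*k*m + m^2)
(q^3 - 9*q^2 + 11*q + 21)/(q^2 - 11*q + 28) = (q^2 - 2*q - 3)/(q - 4)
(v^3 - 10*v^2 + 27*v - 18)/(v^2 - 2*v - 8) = (-v^3 + 10*v^2 - 27*v + 18)/(-v^2 + 2*v + 8)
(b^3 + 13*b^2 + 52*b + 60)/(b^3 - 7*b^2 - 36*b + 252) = (b^2 + 7*b + 10)/(b^2 - 13*b + 42)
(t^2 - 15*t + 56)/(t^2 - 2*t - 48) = (t - 7)/(t + 6)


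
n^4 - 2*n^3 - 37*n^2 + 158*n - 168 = (n - 4)*(n - 3)*(n - 2)*(n + 7)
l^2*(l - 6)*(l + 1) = l^4 - 5*l^3 - 6*l^2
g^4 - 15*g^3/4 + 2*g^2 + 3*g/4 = g*(g - 3)*(g - 1)*(g + 1/4)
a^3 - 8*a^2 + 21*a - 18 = (a - 3)^2*(a - 2)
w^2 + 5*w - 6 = (w - 1)*(w + 6)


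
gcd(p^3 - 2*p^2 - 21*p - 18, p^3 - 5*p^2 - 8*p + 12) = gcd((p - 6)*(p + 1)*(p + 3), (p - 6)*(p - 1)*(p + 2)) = p - 6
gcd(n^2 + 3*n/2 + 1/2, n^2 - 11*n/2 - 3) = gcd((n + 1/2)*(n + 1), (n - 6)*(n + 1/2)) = n + 1/2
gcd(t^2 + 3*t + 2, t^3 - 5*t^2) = 1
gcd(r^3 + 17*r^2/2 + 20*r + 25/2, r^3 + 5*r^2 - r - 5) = r^2 + 6*r + 5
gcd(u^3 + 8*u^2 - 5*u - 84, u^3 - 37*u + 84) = u^2 + 4*u - 21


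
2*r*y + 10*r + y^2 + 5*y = (2*r + y)*(y + 5)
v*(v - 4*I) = v^2 - 4*I*v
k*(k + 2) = k^2 + 2*k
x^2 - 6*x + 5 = (x - 5)*(x - 1)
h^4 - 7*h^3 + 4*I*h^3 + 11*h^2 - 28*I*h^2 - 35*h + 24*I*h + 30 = (h - 6)*(h - 1)*(h - I)*(h + 5*I)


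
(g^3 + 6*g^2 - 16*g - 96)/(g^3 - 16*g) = (g + 6)/g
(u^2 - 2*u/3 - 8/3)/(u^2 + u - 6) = (u + 4/3)/(u + 3)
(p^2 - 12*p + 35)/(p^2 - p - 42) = (p - 5)/(p + 6)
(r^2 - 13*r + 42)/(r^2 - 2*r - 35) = (r - 6)/(r + 5)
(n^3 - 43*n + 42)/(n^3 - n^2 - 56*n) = (n^2 - 7*n + 6)/(n*(n - 8))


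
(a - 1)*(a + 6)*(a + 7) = a^3 + 12*a^2 + 29*a - 42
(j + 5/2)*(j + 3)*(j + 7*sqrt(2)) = j^3 + 11*j^2/2 + 7*sqrt(2)*j^2 + 15*j/2 + 77*sqrt(2)*j/2 + 105*sqrt(2)/2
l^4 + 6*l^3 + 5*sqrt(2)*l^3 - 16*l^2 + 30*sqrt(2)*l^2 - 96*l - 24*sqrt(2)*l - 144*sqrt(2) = (l + 6)*(l - 2*sqrt(2))*(l + sqrt(2))*(l + 6*sqrt(2))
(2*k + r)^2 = 4*k^2 + 4*k*r + r^2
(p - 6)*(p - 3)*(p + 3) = p^3 - 6*p^2 - 9*p + 54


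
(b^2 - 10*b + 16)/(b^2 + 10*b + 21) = (b^2 - 10*b + 16)/(b^2 + 10*b + 21)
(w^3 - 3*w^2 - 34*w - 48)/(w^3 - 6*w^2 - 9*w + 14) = (w^2 - 5*w - 24)/(w^2 - 8*w + 7)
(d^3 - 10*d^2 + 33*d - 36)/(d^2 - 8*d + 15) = (d^2 - 7*d + 12)/(d - 5)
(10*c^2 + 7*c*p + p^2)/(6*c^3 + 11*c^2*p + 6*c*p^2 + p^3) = (5*c + p)/(3*c^2 + 4*c*p + p^2)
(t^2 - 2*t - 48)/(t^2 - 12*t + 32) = (t + 6)/(t - 4)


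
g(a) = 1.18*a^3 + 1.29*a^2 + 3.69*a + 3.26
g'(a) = 3.54*a^2 + 2.58*a + 3.69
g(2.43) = 36.78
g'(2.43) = 30.86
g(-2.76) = -21.91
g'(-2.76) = 23.54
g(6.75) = 449.85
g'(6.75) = 182.40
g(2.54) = 40.29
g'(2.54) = 33.08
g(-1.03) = -0.46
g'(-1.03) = 4.79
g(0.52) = 5.69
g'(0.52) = 5.99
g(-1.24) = -1.58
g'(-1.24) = 5.93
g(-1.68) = -4.89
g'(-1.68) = 9.35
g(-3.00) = -28.06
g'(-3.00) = 27.81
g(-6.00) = -227.32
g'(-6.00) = 115.65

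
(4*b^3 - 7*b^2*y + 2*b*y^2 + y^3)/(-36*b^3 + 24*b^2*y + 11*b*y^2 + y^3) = (-4*b^2 + 3*b*y + y^2)/(36*b^2 + 12*b*y + y^2)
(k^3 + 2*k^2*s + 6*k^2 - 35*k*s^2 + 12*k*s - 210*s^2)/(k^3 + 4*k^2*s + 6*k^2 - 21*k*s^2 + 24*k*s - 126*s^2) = (-k + 5*s)/(-k + 3*s)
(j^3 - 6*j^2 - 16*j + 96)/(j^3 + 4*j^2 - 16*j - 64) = (j - 6)/(j + 4)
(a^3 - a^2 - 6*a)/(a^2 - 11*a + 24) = a*(a + 2)/(a - 8)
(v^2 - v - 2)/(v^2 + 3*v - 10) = (v + 1)/(v + 5)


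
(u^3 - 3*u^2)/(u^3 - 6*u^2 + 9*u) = u/(u - 3)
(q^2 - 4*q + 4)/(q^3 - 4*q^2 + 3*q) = (q^2 - 4*q + 4)/(q*(q^2 - 4*q + 3))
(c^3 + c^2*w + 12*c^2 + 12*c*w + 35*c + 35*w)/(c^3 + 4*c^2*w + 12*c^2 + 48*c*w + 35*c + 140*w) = (c + w)/(c + 4*w)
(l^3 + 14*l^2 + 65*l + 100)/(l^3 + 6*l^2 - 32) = (l^2 + 10*l + 25)/(l^2 + 2*l - 8)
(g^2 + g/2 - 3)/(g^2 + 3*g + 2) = (g - 3/2)/(g + 1)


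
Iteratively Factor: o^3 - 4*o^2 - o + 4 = (o - 1)*(o^2 - 3*o - 4) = (o - 4)*(o - 1)*(o + 1)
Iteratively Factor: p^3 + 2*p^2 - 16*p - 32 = (p + 4)*(p^2 - 2*p - 8) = (p + 2)*(p + 4)*(p - 4)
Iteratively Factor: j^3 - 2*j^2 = (j)*(j^2 - 2*j) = j*(j - 2)*(j)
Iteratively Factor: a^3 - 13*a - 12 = (a + 1)*(a^2 - a - 12) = (a + 1)*(a + 3)*(a - 4)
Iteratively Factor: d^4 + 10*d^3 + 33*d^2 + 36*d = (d + 4)*(d^3 + 6*d^2 + 9*d) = (d + 3)*(d + 4)*(d^2 + 3*d) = d*(d + 3)*(d + 4)*(d + 3)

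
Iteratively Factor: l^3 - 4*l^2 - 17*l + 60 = (l - 3)*(l^2 - l - 20) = (l - 3)*(l + 4)*(l - 5)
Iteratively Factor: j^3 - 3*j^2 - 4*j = (j)*(j^2 - 3*j - 4) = j*(j - 4)*(j + 1)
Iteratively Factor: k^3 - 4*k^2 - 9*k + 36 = (k + 3)*(k^2 - 7*k + 12) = (k - 3)*(k + 3)*(k - 4)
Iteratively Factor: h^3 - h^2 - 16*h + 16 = (h - 1)*(h^2 - 16) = (h - 4)*(h - 1)*(h + 4)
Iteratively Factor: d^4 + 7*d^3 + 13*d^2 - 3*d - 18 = (d + 3)*(d^3 + 4*d^2 + d - 6) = (d + 2)*(d + 3)*(d^2 + 2*d - 3) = (d - 1)*(d + 2)*(d + 3)*(d + 3)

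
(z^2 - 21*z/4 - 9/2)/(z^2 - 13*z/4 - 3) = (z - 6)/(z - 4)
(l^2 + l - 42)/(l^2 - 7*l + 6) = (l + 7)/(l - 1)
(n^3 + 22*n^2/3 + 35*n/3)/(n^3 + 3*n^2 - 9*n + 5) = n*(3*n + 7)/(3*(n^2 - 2*n + 1))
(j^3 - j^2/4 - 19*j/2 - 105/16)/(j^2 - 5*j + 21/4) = (8*j^2 + 26*j + 15)/(4*(2*j - 3))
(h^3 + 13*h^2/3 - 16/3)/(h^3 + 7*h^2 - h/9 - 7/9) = 3*(3*h^3 + 13*h^2 - 16)/(9*h^3 + 63*h^2 - h - 7)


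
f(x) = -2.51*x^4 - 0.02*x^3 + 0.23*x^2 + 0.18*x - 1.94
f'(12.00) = -17352.06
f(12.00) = -52048.58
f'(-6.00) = 2163.90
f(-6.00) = -3243.38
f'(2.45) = -146.70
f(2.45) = -90.85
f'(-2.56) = 167.05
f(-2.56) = -108.36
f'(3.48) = -422.07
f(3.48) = -367.49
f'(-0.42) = 0.72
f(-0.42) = -2.05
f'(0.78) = -4.26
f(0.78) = -2.60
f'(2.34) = -127.71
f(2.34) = -75.77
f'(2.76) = -210.09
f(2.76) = -145.76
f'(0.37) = -0.17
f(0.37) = -1.89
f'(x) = -10.04*x^3 - 0.06*x^2 + 0.46*x + 0.18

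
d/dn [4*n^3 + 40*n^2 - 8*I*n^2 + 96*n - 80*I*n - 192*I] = 12*n^2 + 16*n*(5 - I) + 96 - 80*I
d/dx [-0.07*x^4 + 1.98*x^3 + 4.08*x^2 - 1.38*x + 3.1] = -0.28*x^3 + 5.94*x^2 + 8.16*x - 1.38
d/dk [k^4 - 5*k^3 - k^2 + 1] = k*(4*k^2 - 15*k - 2)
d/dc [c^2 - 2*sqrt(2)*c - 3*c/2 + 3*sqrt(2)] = 2*c - 2*sqrt(2) - 3/2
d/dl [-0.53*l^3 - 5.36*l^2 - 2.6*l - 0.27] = -1.59*l^2 - 10.72*l - 2.6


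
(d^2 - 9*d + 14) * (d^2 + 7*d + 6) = d^4 - 2*d^3 - 43*d^2 + 44*d + 84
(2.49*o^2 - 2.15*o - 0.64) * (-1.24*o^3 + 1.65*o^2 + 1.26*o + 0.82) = -3.0876*o^5 + 6.7745*o^4 + 0.383500000000001*o^3 - 1.7232*o^2 - 2.5694*o - 0.5248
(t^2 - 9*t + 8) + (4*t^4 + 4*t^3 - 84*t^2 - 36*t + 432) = 4*t^4 + 4*t^3 - 83*t^2 - 45*t + 440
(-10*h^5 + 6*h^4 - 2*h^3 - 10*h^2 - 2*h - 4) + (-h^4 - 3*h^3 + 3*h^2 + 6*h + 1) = -10*h^5 + 5*h^4 - 5*h^3 - 7*h^2 + 4*h - 3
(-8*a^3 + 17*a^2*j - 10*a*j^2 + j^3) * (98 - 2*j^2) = 16*a^3*j^2 - 784*a^3 - 34*a^2*j^3 + 1666*a^2*j + 20*a*j^4 - 980*a*j^2 - 2*j^5 + 98*j^3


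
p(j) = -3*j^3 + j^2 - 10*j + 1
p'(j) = -9*j^2 + 2*j - 10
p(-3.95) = 240.99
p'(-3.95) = -158.32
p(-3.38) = 162.07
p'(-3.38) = -119.58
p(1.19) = -14.54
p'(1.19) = -20.36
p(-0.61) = 8.15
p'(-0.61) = -14.57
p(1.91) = -35.36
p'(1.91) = -39.01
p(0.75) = -7.20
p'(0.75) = -13.56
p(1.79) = -30.90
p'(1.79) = -35.26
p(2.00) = -39.00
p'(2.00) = -42.00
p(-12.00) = 5449.00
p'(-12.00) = -1330.00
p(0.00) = 1.00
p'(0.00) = -10.00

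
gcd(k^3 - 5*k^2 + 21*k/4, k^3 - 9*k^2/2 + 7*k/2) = k^2 - 7*k/2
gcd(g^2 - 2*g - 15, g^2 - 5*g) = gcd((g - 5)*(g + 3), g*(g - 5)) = g - 5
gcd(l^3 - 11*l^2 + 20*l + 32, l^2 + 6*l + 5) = l + 1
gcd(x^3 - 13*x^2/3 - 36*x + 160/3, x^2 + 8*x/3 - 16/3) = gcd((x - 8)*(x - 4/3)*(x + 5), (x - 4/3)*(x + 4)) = x - 4/3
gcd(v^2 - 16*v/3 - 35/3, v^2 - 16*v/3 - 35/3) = v^2 - 16*v/3 - 35/3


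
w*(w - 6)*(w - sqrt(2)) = w^3 - 6*w^2 - sqrt(2)*w^2 + 6*sqrt(2)*w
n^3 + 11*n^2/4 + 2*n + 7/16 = (n + 1/2)^2*(n + 7/4)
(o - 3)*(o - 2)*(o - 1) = o^3 - 6*o^2 + 11*o - 6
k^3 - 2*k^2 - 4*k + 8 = (k - 2)^2*(k + 2)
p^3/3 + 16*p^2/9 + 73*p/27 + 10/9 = (p/3 + 1)*(p + 2/3)*(p + 5/3)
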